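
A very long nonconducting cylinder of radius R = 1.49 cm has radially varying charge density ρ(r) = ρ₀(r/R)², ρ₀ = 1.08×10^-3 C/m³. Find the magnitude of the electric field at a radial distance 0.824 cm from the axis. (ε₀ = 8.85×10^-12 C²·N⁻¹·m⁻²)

|E| = 7.69×10^4 N/C

By cylindrical symmetry E is radial; use a coaxial Gaussian cylinder of radius 0.824 cm and length L (r < R).
Integrating ρ over the cross-section to radius r: λ_enc = (2πρ₀/R²) ∫₀^r r'^3 dr' = 2πρ₀ r^4/(4·R²) = 3.523e-8 C/m.
By Gauss's law (flux through the curved wall only), E·2πrL = λ_enc L/ε₀.
E = |λ_enc|/(2πε₀r) = (3.523×10^-8)/(2π·8.85×10^-12·0.00824) = 7.69×10^4 N/C.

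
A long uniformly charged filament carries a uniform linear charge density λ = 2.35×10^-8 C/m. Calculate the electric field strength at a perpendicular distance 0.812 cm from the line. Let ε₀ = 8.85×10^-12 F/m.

|E| ≈ 5.20×10^4 V/m

Coaxial Gaussian cylinder, radius r = 0.812 cm, length L.
Q_enc = λL, so λ_enc = 2.35×10^-8 C/m.
By Gauss's law (flux through the curved wall only), E·2πrL = λ_enc L/ε₀.
E = |λ_enc|/(2πε₀r) = (2.35×10^-8)/(2π·8.85×10^-12·0.00812) = 5.20e4 N/C.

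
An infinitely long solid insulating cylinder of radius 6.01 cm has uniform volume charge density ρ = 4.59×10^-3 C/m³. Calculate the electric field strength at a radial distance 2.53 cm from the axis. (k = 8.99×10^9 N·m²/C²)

|E| = 6.56×10^6 N/C

By cylindrical symmetry E is radial; use a coaxial Gaussian cylinder of radius 2.53 cm and length L (r < R).
Charge inside radius r per length L is ρ·πr²·L, so λ_enc = ρπr² = 9.23×10^-6 C/m.
Since E is radial and uniform over the curved surface, Φ = E·2πrL = Q_enc/ε₀ = λ_enc L/ε₀.
E = 2k|λ_enc|/r = 2(8.99×10^9)(9.23e-6)/(0.0253) = 6.56e6 N/C.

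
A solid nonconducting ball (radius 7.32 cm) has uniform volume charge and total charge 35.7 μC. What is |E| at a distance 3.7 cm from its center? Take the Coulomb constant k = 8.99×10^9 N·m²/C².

E ≈ 3.03×10^7 N/C

Symmetry ⇒ E = E(r) r̂. Gaussian sphere of radius r = 3.7 cm (r < R).
For a uniform sphere the enclosed fraction is (r/R)³, so Q_enc = (35.7 μC)(0.037/0.0732)³ = 4.61×10^-6 C.
By Gauss's law, ∮E·dA = E·4πr² = Q_enc/ε₀.
E = k|Q_enc|/r² = (8.99×10^9)(4.61e-6)/(0.037)² = 3.03e7 N/C.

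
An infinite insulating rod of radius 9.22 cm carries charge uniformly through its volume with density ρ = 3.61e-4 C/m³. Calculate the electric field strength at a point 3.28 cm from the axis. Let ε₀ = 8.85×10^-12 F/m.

|E| = 6.69×10^5 V/m

Choose a coaxial cylinder of radius r = 3.28 cm (arbitrary length L) as the Gaussian surface (r < R).
Charge inside radius r per length L is ρ·πr²·L, so λ_enc = ρπr² = 1.22e-6 C/m.
Gauss's law: E·2πrL = λ_enc L/ε₀.
E = |λ_enc|/(2πε₀r) = (1.22×10^-6)/(2π·8.85×10^-12·0.0328) = 6.69×10^5 N/C.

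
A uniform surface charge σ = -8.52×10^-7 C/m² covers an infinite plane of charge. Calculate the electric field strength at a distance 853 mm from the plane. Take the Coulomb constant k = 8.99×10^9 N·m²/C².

4.81×10^4 N/C

By planar symmetry E is perpendicular to the sheet and uniform; use a Gaussian pillbox with flat faces of area A on each side of the sheet.
Only the two end caps contribute flux: Φ = 2EA. With Q_enc = σA, Gauss's law gives E = |σ|/(2ε₀).
E = 2πk|σ| = 2π(8.99×10^9)(8.52e-7) = 4.81×10^4 N/C.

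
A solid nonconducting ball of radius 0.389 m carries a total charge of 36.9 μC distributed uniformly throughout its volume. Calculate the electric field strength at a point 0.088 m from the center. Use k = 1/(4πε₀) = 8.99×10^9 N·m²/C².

E ≈ 4.96×10^5 V/m

By spherical symmetry E is radial; choose a Gaussian sphere of radius r = 0.088 m (r < R).
Only the charge within r is enclosed: Q_enc = Q·(r/R)³ = (36.9 μC)·(0.088 m/0.389 m)³ = 4.272×10^-7 C.
Gauss's law: E·4πr² = Q_enc/ε₀.
E = k|Q_enc|/r² = (8.99×10^9)(4.272×10^-7)/(0.088)² = 4.96×10^5 N/C.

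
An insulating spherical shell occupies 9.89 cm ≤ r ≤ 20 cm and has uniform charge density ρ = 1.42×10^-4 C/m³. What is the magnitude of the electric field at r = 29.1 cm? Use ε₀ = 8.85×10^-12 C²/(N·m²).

E ≈ 4.44×10^5 V/m

Take a concentric spherical Gaussian surface of radius r = 29.1 cm (r > 20 cm, enclosing the whole shell).
Q_enc = ρ·(4π/3)(b³ − a³) = (1.42×10^-4)·(4π/3)·((0.2)³ − (0.0989)³) = 4.183×10^-6 C.
Gauss's law: E·4πr² = Q_enc/ε₀.
E = |Q_enc|/(4πε₀r²) = (4.183×10^-6)/(4π·8.85×10^-12·(0.291)²) = 4.44×10^5 N/C.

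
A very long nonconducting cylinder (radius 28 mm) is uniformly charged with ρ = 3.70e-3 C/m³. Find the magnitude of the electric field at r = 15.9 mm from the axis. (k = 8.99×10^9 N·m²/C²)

|E| ≈ 3.32e6 N/C

Coaxial Gaussian cylinder, radius r = 15.9 mm, length L (r < R).
Enclosed charge per unit length: λ_enc = ρ·πr² = (3.70×10^-3)π(0.0159)² = 2.939×10^-6 C/m.
By Gauss's law (flux through the curved wall only), E·2πrL = λ_enc L/ε₀.
E = 2k|λ_enc|/r = 2(8.99×10^9)(2.939e-6)/(0.0159) = 3.32×10^6 N/C.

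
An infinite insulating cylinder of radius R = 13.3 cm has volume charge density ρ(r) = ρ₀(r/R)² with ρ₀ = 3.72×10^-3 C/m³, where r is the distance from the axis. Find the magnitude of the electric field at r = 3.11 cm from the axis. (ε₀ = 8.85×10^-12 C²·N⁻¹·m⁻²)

|E| ≈ 1.79e5 N/C

Coaxial Gaussian cylinder, radius r = 3.11 cm, length L (r < R).
λ_enc = ∫₀^r ρ(r')·2πr' dr' = (2πρ₀/R²)·r^4/4 = 3.09×10^-7 C/m.
Applying ∮E·dA = Q_enc/ε₀ with the end caps contributing no flux:
E = |λ_enc|/(2πε₀r) = (3.09e-7)/(2π·8.85×10^-12·0.0311) = 1.79×10^5 N/C.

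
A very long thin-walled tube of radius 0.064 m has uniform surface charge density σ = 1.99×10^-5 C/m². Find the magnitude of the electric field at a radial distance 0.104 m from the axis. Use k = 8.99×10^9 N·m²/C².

1.38×10^6 V/m

Coaxial Gaussian cylinder, radius r = 0.104 m, length L (r > 0.064 m).
The whole shell is enclosed: λ_enc = σ·2πR = (1.99×10^-5)·2π·(0.064) = 8.002×10^-6 C/m.
Gauss's law: E·2πrL = λ_enc L/ε₀.
E = 2k|λ_enc|/r = 2(8.99×10^9)(8.002e-6)/(0.104) = 1.38×10^6 N/C.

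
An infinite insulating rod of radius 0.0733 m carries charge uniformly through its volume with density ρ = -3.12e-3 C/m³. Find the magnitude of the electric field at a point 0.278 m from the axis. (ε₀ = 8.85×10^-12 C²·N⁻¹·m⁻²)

3.41×10^6 V/m

By cylindrical symmetry E is radial; use a coaxial Gaussian cylinder of radius 0.278 m and length L (r > 0.0733 m, full cross-section enclosed).
λ_enc = ρ·πR² = (-3.12×10^-3)π(0.0733)² = -5.266e-5 C/m.
Gauss's law: E·2πrL = λ_enc L/ε₀.
E = |λ_enc|/(2πε₀r) = (5.266×10^-5)/(2π·8.85×10^-12·0.278) = 3.41e6 N/C.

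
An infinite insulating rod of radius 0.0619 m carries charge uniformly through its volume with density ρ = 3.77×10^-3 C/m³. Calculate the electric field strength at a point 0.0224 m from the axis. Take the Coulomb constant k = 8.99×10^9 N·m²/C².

4.77e6 V/m

By cylindrical symmetry E is radial; use a coaxial Gaussian cylinder of radius 0.0224 m and length L (r < R).
Charge inside radius r per length L is ρ·πr²·L, so λ_enc = ρπr² = 5.943e-6 C/m.
By Gauss's law (flux through the curved wall only), E·2πrL = λ_enc L/ε₀.
E = 2k|λ_enc|/r = 2(8.99×10^9)(5.943e-6)/(0.0224) = 4.77×10^6 N/C.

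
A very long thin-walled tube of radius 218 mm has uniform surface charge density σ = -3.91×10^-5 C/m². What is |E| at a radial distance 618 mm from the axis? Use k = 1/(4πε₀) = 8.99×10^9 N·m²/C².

Take a coaxial cylindrical Gaussian surface of radius r = 618 mm and length L (r > 218 mm).
The whole shell is enclosed: λ_enc = σ·2πR = (-3.91×10^-5)·2π·(0.218) = -5.356e-5 C/m.
Gauss's law: E·2πrL = λ_enc L/ε₀.
E = 2k|λ_enc|/r = 2(8.99×10^9)(5.356×10^-5)/(0.618) = 1.56e6 N/C.

E = 1.56×10^6 V/m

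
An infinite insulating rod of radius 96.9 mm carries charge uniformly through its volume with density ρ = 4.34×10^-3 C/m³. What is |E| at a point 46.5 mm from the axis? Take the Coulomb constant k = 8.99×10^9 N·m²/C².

By cylindrical symmetry E is radial; use a coaxial Gaussian cylinder of radius 46.5 mm and length L (r < R).
Enclosed charge per unit length: λ_enc = ρ·πr² = (4.34×10^-3)π(0.0465)² = 2.948×10^-5 C/m.
Gauss's law: E·2πrL = λ_enc L/ε₀.
E = 2k|λ_enc|/r = 2(8.99×10^9)(2.948e-5)/(0.0465) = 1.14×10^7 N/C.

E = 1.14e7 N/C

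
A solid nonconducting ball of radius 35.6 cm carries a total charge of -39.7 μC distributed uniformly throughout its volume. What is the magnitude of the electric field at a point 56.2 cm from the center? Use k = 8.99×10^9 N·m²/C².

1.13×10^6 N/C

By spherical symmetry E is radial; choose a Gaussian sphere of radius r = 56.2 cm (r > R, so the entire charge is enclosed).
Q_enc = -39.7 μC = -3.97e-5 C.
Applying ∮E·dA = Q_enc/ε₀ with Φ = E(4πr²):
E = k|Q_enc|/r² = (8.99×10^9)(3.97×10^-5)/(0.562)² = 1.13e6 N/C.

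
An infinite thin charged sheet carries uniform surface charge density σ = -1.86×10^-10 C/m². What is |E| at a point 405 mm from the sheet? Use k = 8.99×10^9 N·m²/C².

The symmetry is planar: E is normal to the sheet and the same magnitude on both sides. Take a pillbox straddling the sheet with end-cap area A.
Flux Φ = 2EA and Q_enc = σA, so 2EA = σA/ε₀ ⇒ E = |σ|/(2ε₀), independent of distance.
E = 2πk|σ| = 2π(8.99×10^9)(1.86e-10) = 10.5 N/C.

|E| ≈ 10.5 N/C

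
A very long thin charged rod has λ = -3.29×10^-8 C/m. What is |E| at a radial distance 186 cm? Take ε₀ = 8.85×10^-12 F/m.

E ≈ 318 N/C

By cylindrical symmetry E is radial; use a coaxial Gaussian cylinder of radius 186 cm and length L.
Q_enc = λL, so λ_enc = -3.29e-8 C/m.
Gauss's law: E·2πrL = λ_enc L/ε₀.
E = |λ_enc|/(2πε₀r) = (3.29×10^-8)/(2π·8.85×10^-12·1.86) = 318 N/C.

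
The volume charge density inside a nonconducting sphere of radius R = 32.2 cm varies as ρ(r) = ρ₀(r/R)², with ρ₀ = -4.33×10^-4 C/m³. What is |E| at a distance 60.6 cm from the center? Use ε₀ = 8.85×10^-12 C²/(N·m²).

Use a concentric Gaussian sphere at r = 60.6 cm (r > R, all charge enclosed).
Q_enc = 4π ∫₀^R ρ₀(r'/R)^2 r'² dr' = 4πρ₀R³/5 = -3.633e-5 C.
By Gauss's law, ∮E·dA = E·4πr² = Q_enc/ε₀.
E = |Q_enc|/(4πε₀r²) = (3.633e-5)/(4π·8.85×10^-12·(0.606)²) = 8.90×10^5 N/C.

|E| ≈ 8.90×10^5 V/m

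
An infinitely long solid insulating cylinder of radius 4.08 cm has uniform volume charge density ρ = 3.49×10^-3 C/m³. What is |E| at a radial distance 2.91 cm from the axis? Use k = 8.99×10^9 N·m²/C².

E = 5.74e6 V/m

Coaxial Gaussian cylinder, radius r = 2.91 cm, length L (r < R).
Enclosed charge per unit length: λ_enc = ρ·πr² = (3.49×10^-3)π(0.0291)² = 9.285e-6 C/m.
By Gauss's law (flux through the curved wall only), E·2πrL = λ_enc L/ε₀.
E = 2k|λ_enc|/r = 2(8.99×10^9)(9.285×10^-6)/(0.0291) = 5.74e6 N/C.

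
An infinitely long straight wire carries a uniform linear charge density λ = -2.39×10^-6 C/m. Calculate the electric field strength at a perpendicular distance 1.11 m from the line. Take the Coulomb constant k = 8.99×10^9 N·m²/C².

|E| ≈ 3.87×10^4 V/m

By cylindrical symmetry E is radial; use a coaxial Gaussian cylinder of radius 1.11 m and length L.
Q_enc = λL, so λ_enc = -2.39×10^-6 C/m.
Since E is radial and uniform over the curved surface, Φ = E·2πrL = Q_enc/ε₀ = λ_enc L/ε₀.
E = 2k|λ_enc|/r = 2(8.99×10^9)(2.39×10^-6)/(1.11) = 3.87×10^4 N/C.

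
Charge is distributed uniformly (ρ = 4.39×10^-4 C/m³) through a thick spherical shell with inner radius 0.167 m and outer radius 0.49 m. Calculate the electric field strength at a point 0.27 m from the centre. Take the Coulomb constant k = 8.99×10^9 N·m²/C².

By spherical symmetry E is radial; choose a Gaussian sphere of radius r = 0.27 m (within the shell material, 0.167 m < r < 0.49 m).
Enclosed charge is the volume from a to r: Q_enc = (4π/3)ρ(r³ − a³) = 2.763×10^-5 C.
By Gauss's law, ∮E·dA = E·4πr² = Q_enc/ε₀.
E = k|Q_enc|/r² = (8.99×10^9)(2.763×10^-5)/(0.27)² = 3.41×10^6 N/C.

|E| = 3.41e6 N/C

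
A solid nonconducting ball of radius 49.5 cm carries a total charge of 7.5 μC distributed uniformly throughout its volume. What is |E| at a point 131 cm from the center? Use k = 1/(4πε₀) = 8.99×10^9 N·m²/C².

|E| ≈ 3.93×10^4 N/C

Take a concentric spherical Gaussian surface of radius r = 131 cm (r > R, so the entire charge is enclosed).
Q_enc = 7.5 μC = 7.50×10^-6 C.
Applying ∮E·dA = Q_enc/ε₀ with Φ = E(4πr²):
E = k|Q_enc|/r² = (8.99×10^9)(7.50e-6)/(1.31)² = 3.93×10^4 N/C.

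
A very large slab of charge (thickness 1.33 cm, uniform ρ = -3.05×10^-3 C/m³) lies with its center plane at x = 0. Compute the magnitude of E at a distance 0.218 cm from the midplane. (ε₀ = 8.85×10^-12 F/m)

By symmetry E is perpendicular to the slab. A Gaussian pillbox from −0.218 cm to +0.218 cm (face area A) lies entirely within the slab.
Q_enc = ρ·(2x)·A and flux = 2EA, so 2EA = 2ρxA/ε₀ ⇒ E = |ρ|x/ε₀.
E = (3.05×10^-3)(0.00218)/(8.85×10^-12) = 7.51×10^5 N/C.

E = 7.51e5 V/m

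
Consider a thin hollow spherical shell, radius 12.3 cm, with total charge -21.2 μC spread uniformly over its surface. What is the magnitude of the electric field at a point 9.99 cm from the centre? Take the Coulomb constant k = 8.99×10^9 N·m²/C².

|E| = 0 N/C

By spherical symmetry E is radial; choose a Gaussian sphere of radius r = 9.99 cm (inside the shell, r < 12.3 cm).
No charge lies within this surface, so Q_enc = 0 and Gauss's law gives E·4πr² = 0 ⇒ E = 0.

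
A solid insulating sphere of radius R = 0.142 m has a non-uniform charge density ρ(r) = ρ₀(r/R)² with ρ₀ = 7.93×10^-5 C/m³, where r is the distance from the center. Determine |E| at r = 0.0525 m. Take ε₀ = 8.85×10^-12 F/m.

By spherical symmetry E is radial; choose a Gaussian sphere of radius r = 0.0525 m (r < R).
Q_enc = ∫₀^r ρ(r')·4πr'² dr' = (4πρ₀/R²) ∫₀^r r'^4 dr' = 4πρ₀ r^5/(5·R²) = 3.942×10^-9 C.
Gauss's law: E·4πr² = Q_enc/ε₀.
E = |Q_enc|/(4πε₀r²) = (3.942×10^-9)/(4π·8.85×10^-12·(0.0525)²) = 1.29e4 N/C.

|E| ≈ 1.29×10^4 N/C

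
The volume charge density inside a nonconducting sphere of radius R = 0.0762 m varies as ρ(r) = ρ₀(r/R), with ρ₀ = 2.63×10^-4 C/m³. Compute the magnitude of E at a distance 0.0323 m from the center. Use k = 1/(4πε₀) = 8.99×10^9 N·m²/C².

E ≈ 1.02×10^5 N/C

Take a concentric spherical Gaussian surface of radius r = 0.0323 m (r < R).
Q_enc = ∫₀^r ρ(r')·4πr'² dr' = (4πρ₀/R) ∫₀^r r'^3 dr' = 4πρ₀ r^4/(4·R) = 1.18e-8 C.
Applying ∮E·dA = Q_enc/ε₀ with Φ = E(4πr²):
E = k|Q_enc|/r² = (8.99×10^9)(1.18×10^-8)/(0.0323)² = 1.02×10^5 N/C.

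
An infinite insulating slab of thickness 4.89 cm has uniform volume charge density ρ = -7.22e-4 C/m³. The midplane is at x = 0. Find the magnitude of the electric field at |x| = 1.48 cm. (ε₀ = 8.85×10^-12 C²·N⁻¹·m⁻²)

1.21e6 N/C

By symmetry E is perpendicular to the slab. A Gaussian pillbox from −1.48 cm to +1.48 cm (face area A) lies entirely within the slab.
Q_enc = ρ·(2x)·A and flux = 2EA, so 2EA = 2ρxA/ε₀ ⇒ E = |ρ|x/ε₀.
E = (7.22×10^-4)(0.0148)/(8.85×10^-12) = 1.21×10^6 N/C.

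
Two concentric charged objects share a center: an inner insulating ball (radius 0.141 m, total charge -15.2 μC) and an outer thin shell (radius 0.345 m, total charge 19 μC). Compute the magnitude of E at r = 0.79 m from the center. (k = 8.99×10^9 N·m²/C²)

E = 5.47×10^4 N/C

Symmetry ⇒ E = E(r) r̂. Gaussian sphere of radius r = 0.79 m (r > 0.345 m, enclosing both).
Q_enc = (-15.2 μC) + (19 μC) = 3.80e-6 C.
Gauss's law: E·4πr² = Q_enc/ε₀.
E = k|Q_enc|/r² = (8.99×10^9)(3.80×10^-6)/(0.79)² = 5.47e4 N/C.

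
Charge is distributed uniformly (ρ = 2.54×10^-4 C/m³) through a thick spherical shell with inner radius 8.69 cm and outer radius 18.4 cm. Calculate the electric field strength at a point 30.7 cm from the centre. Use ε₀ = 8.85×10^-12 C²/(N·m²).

Symmetry ⇒ E = E(r) r̂. Gaussian sphere of radius r = 30.7 cm (r > 18.4 cm, enclosing the whole shell).
Q_enc = ρ·(4π/3)(b³ − a³) = (2.54e-4)·(4π/3)·((0.184)³ − (0.0869)³) = 5.93×10^-6 C.
Gauss's law: E·4πr² = Q_enc/ε₀.
E = |Q_enc|/(4πε₀r²) = (5.93e-6)/(4π·8.85×10^-12·(0.307)²) = 5.66×10^5 N/C.

|E| = 5.66e5 N/C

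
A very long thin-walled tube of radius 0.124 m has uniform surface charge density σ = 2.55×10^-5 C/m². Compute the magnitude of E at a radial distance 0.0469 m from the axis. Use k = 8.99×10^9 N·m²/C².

E = 0 (no enclosed charge)

By cylindrical symmetry E is radial; use a coaxial Gaussian cylinder of radius 0.0469 m and length L (r < 0.124 m, inside the shell).
No charge is enclosed, so Gauss's law gives E·2πrL = 0 ⇒ E = 0.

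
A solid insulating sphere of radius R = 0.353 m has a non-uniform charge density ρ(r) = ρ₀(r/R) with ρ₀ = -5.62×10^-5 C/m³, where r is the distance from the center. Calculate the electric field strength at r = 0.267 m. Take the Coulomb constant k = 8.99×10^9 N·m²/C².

Use a concentric Gaussian sphere at r = 0.267 m (r < R).
Integrate the density: Q_enc = 4π ∫₀^r ρ₀(r'/R)^1 r'² dr' = 4πρ₀ r^4/(4·R) = -2.542e-6 C.
Gauss's law: E·4πr² = Q_enc/ε₀.
E = k|Q_enc|/r² = (8.99×10^9)(2.542e-6)/(0.267)² = 3.21×10^5 N/C.

E ≈ 3.21×10^5 N/C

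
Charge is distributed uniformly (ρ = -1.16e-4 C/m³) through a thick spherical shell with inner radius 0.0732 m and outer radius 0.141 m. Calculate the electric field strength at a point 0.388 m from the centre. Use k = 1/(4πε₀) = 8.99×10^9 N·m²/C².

|E| ≈ 7.00×10^4 N/C

By spherical symmetry E is radial; choose a Gaussian sphere of radius r = 0.388 m (r > 0.141 m, enclosing the whole shell).
Q_enc = ρ·(4π/3)(b³ − a³) = (-1.16×10^-4)·(4π/3)·((0.141)³ − (0.0732)³) = -1.172e-6 C.
Gauss's law: E·4πr² = Q_enc/ε₀.
E = k|Q_enc|/r² = (8.99×10^9)(1.172×10^-6)/(0.388)² = 7.00×10^4 N/C.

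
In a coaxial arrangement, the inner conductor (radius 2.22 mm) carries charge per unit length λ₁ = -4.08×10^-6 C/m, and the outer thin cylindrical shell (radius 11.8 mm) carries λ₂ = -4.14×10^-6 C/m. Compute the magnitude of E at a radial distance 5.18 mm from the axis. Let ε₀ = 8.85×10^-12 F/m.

|E| ≈ 1.42×10^7 N/C

Choose a coaxial cylinder of radius r = 5.18 mm (arbitrary length L) as the Gaussian surface (between the conductors, 2.22 mm < r < 11.8 mm).
The shell at 11.8 mm lies outside the Gaussian surface, so λ_enc = λ₁ = -4.08×10^-6 C/m.
Applying ∮E·dA = Q_enc/ε₀ with the end caps contributing no flux:
E = |λ_enc|/(2πε₀r) = (4.08e-6)/(2π·8.85×10^-12·0.00518) = 1.42×10^7 N/C.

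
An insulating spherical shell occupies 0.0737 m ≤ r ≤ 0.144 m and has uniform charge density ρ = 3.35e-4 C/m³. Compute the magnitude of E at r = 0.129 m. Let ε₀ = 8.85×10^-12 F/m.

1.32e6 N/C

Use a concentric Gaussian sphere at r = 0.129 m (within the shell material, 0.0737 m < r < 0.144 m).
Enclosed charge is the volume from a to r: Q_enc = (4π/3)ρ(r³ − a³) = 2.451e-6 C.
Since E is radial and uniform over the Gaussian sphere, Φ = E·4πr² = Q_enc/ε₀.
E = |Q_enc|/(4πε₀r²) = (2.451e-6)/(4π·8.85×10^-12·(0.129)²) = 1.32×10^6 N/C.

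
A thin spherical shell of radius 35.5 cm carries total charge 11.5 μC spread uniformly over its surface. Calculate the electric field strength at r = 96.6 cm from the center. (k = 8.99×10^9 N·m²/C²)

|E| ≈ 1.11e5 N/C

Use a concentric Gaussian sphere at r = 96.6 cm (r > 35.5 cm).
The entire shell is enclosed: Q_enc = 1.15×10^-5 C.
Since E is radial and uniform over the Gaussian sphere, Φ = E·4πr² = Q_enc/ε₀.
E = k|Q_enc|/r² = (8.99×10^9)(1.15e-5)/(0.966)² = 1.11×10^5 N/C.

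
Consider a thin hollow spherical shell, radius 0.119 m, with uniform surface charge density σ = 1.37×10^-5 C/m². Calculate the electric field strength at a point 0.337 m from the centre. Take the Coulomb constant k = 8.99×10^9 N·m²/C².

E ≈ 1.93×10^5 N/C

By spherical symmetry E is radial; choose a Gaussian sphere of radius r = 0.337 m (r > 0.119 m).
The entire shell is enclosed: Q_enc = σ·4πR² = (1.37×10^-5)·4π·(0.119)² = 2.438e-6 C.
Applying ∮E·dA = Q_enc/ε₀ with Φ = E(4πr²):
E = k|Q_enc|/r² = (8.99×10^9)(2.438×10^-6)/(0.337)² = 1.93×10^5 N/C.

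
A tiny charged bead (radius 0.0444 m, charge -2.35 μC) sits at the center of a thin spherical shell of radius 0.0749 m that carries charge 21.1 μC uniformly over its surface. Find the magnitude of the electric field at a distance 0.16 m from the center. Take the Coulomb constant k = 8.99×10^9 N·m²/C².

Take a concentric spherical Gaussian surface of radius r = 0.16 m (r > 0.0749 m, enclosing both).
Q_enc = (-2.35 μC) + (21.1 μC) = 1.875×10^-5 C.
Since E is radial and uniform over the Gaussian sphere, Φ = E·4πr² = Q_enc/ε₀.
E = k|Q_enc|/r² = (8.99×10^9)(1.875e-5)/(0.16)² = 6.58×10^6 N/C.

E ≈ 6.58×10^6 N/C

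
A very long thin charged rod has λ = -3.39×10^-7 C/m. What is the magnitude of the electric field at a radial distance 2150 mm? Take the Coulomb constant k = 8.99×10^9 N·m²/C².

Choose a coaxial cylinder of radius r = 2150 mm (arbitrary length L) as the Gaussian surface.
Q_enc = λL, so λ_enc = -3.39×10^-7 C/m.
By Gauss's law (flux through the curved wall only), E·2πrL = λ_enc L/ε₀.
E = 2k|λ_enc|/r = 2(8.99×10^9)(3.39×10^-7)/(2.15) = 2.83e3 N/C.

E ≈ 2.83×10^3 N/C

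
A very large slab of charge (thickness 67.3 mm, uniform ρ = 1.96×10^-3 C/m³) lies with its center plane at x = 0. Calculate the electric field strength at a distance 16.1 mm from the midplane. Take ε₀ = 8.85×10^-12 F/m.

By symmetry E is perpendicular to the slab. A Gaussian pillbox from −16.1 mm to +16.1 mm (face area A) lies entirely within the slab.
Q_enc = ρ·(2x)·A and flux = 2EA, so 2EA = 2ρxA/ε₀ ⇒ E = |ρ|x/ε₀.
E = (1.96×10^-3)(0.0161)/(8.85×10^-12) = 3.57×10^6 N/C.

|E| = 3.57×10^6 N/C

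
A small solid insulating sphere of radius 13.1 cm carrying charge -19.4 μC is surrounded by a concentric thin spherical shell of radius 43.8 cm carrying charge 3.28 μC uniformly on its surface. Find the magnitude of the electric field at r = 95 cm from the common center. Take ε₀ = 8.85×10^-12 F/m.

E ≈ 1.61e5 V/m

Symmetry ⇒ E = E(r) r̂. Gaussian sphere of radius r = 95 cm (r > 43.8 cm, enclosing both).
Q_enc = (-19.4 μC) + (3.28 μC) = -1.612e-5 C.
Applying ∮E·dA = Q_enc/ε₀ with Φ = E(4πr²):
E = |Q_enc|/(4πε₀r²) = (1.612e-5)/(4π·8.85×10^-12·(0.95)²) = 1.61e5 N/C.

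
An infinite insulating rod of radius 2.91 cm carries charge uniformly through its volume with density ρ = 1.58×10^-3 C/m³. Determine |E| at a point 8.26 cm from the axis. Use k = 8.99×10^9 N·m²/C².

E ≈ 9.15×10^5 V/m

Coaxial Gaussian cylinder, radius r = 8.26 cm, length L (r > 2.91 cm, full cross-section enclosed).
λ_enc = ρ·πR² = (1.58×10^-3)π(0.0291)² = 4.203e-6 C/m.
By Gauss's law (flux through the curved wall only), E·2πrL = λ_enc L/ε₀.
E = 2k|λ_enc|/r = 2(8.99×10^9)(4.203×10^-6)/(0.0826) = 9.15×10^5 N/C.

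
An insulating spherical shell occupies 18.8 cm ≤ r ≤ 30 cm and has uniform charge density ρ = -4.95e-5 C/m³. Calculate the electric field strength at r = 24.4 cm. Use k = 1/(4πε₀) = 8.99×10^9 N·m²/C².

E ≈ 2.47×10^5 N/C

Use a concentric Gaussian sphere at r = 24.4 cm (within the shell material, 18.8 cm < r < 30 cm).
Only the shell between 18.8 cm and r is enclosed: Q_enc = ρ·(4π/3)(r³ − a³) = (-4.95e-5)·(4π/3)·((0.244)³ − (0.188)³) = -1.634×10^-6 C.
Gauss's law: E·4πr² = Q_enc/ε₀.
E = k|Q_enc|/r² = (8.99×10^9)(1.634×10^-6)/(0.244)² = 2.47×10^5 N/C.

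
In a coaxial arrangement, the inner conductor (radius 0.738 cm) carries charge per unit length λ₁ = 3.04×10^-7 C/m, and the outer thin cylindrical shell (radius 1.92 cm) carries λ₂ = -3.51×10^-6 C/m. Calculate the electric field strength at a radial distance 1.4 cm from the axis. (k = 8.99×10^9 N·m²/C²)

|E| = 3.90×10^5 V/m

Choose a coaxial cylinder of radius r = 1.4 cm (arbitrary length L) as the Gaussian surface (between the conductors, 0.738 cm < r < 1.92 cm).
The shell at 1.92 cm lies outside the Gaussian surface, so λ_enc = λ₁ = 3.04e-7 C/m.
By Gauss's law (flux through the curved wall only), E·2πrL = λ_enc L/ε₀.
E = 2k|λ_enc|/r = 2(8.99×10^9)(3.04×10^-7)/(0.014) = 3.90e5 N/C.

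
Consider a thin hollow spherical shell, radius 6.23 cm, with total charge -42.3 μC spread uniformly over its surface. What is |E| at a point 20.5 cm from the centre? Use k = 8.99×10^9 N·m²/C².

|E| = 9.05e6 V/m

Take a concentric spherical Gaussian surface of radius r = 20.5 cm (r > 6.23 cm).
The entire shell is enclosed: Q_enc = -4.23e-5 C.
By Gauss's law, ∮E·dA = E·4πr² = Q_enc/ε₀.
E = k|Q_enc|/r² = (8.99×10^9)(4.23e-5)/(0.205)² = 9.05×10^6 N/C.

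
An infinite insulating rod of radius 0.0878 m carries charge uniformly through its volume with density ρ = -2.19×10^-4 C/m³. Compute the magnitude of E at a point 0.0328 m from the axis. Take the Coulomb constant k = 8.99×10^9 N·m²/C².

4.06×10^5 V/m

By cylindrical symmetry E is radial; use a coaxial Gaussian cylinder of radius 0.0328 m and length L (r < R).
Enclosed charge per unit length: λ_enc = ρ·πr² = (-2.19×10^-4)π(0.0328)² = -7.402×10^-7 C/m.
By Gauss's law (flux through the curved wall only), E·2πrL = λ_enc L/ε₀.
E = 2k|λ_enc|/r = 2(8.99×10^9)(7.402×10^-7)/(0.0328) = 4.06e5 N/C.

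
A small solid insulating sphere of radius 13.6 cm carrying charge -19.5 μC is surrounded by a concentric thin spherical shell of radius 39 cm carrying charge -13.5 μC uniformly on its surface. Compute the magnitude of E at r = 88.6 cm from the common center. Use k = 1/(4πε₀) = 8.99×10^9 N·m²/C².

|E| = 3.78×10^5 N/C

Take a concentric spherical Gaussian surface of radius r = 88.6 cm (r > 39 cm, enclosing both).
Q_enc = (-19.5 μC) + (-13.5 μC) = -3.30e-5 C.
Gauss's law: E·4πr² = Q_enc/ε₀.
E = k|Q_enc|/r² = (8.99×10^9)(3.30×10^-5)/(0.886)² = 3.78×10^5 N/C.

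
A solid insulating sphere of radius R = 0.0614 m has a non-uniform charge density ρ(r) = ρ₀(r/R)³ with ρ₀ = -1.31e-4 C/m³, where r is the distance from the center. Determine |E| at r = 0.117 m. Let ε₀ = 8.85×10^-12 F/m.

E = 4.17×10^4 N/C

By spherical symmetry E is radial; choose a Gaussian sphere of radius r = 0.117 m (r > R, all charge enclosed).
Q_enc = 4π ∫₀^R ρ₀(r'/R)^3 r'² dr' = 4πρ₀R³/6 = -6.351×10^-8 C.
By Gauss's law, ∮E·dA = E·4πr² = Q_enc/ε₀.
E = |Q_enc|/(4πε₀r²) = (6.351×10^-8)/(4π·8.85×10^-12·(0.117)²) = 4.17e4 N/C.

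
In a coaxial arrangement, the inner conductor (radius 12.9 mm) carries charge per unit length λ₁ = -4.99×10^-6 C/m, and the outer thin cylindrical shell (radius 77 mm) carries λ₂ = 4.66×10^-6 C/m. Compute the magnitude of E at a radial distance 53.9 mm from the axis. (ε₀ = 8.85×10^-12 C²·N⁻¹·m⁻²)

Choose a coaxial cylinder of radius r = 53.9 mm (arbitrary length L) as the Gaussian surface (between the conductors, 12.9 mm < r < 77 mm).
The shell at 77 mm lies outside the Gaussian surface, so λ_enc = λ₁ = -4.99×10^-6 C/m.
Gauss's law: E·2πrL = λ_enc L/ε₀.
E = |λ_enc|/(2πε₀r) = (4.99e-6)/(2π·8.85×10^-12·0.0539) = 1.66e6 N/C.

|E| = 1.66×10^6 N/C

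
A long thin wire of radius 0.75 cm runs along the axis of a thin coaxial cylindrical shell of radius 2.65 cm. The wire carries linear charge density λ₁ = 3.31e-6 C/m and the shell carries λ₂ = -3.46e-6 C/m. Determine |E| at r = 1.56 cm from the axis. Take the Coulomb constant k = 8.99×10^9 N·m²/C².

By cylindrical symmetry E is radial; use a coaxial Gaussian cylinder of radius 1.56 cm and length L (between the conductors, 0.75 cm < r < 2.65 cm).
Only the inner wire is enclosed; the outer shell contributes nothing inside itself. λ_enc = λ₁ = 3.31×10^-6 C/m.
Applying ∮E·dA = Q_enc/ε₀ with the end caps contributing no flux:
E = 2k|λ_enc|/r = 2(8.99×10^9)(3.31×10^-6)/(0.0156) = 3.81e6 N/C.

E ≈ 3.81×10^6 N/C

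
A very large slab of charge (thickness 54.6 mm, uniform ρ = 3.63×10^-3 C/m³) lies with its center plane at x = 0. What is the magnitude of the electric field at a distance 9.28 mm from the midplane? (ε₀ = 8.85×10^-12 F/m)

|E| ≈ 3.81e6 V/m

By symmetry E is perpendicular to the slab. A Gaussian pillbox from −9.28 mm to +9.28 mm (face area A) lies entirely within the slab.
Q_enc = ρ·(2x)·A and flux = 2EA, so 2EA = 2ρxA/ε₀ ⇒ E = |ρ|x/ε₀.
E = (3.63×10^-3)(0.00928)/(8.85×10^-12) = 3.81×10^6 N/C.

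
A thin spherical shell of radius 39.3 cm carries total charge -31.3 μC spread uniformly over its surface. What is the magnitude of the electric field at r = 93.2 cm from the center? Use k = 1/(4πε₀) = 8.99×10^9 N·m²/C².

Take a concentric spherical Gaussian surface of radius r = 93.2 cm (r > 39.3 cm).
The entire shell is enclosed: Q_enc = -3.13×10^-5 C.
Applying ∮E·dA = Q_enc/ε₀ with Φ = E(4πr²):
E = k|Q_enc|/r² = (8.99×10^9)(3.13×10^-5)/(0.932)² = 3.24e5 N/C.

|E| ≈ 3.24e5 N/C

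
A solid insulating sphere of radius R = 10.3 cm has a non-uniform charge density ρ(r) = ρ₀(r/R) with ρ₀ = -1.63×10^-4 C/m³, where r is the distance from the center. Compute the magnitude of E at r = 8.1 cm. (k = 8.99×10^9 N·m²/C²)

Take a concentric spherical Gaussian surface of radius r = 8.1 cm (r < R).
Integrate the density: Q_enc = 4π ∫₀^r ρ₀(r'/R)^1 r'² dr' = 4πρ₀ r^4/(4·R) = -2.14×10^-7 C.
Applying ∮E·dA = Q_enc/ε₀ with Φ = E(4πr²):
E = k|Q_enc|/r² = (8.99×10^9)(2.14×10^-7)/(0.081)² = 2.93×10^5 N/C.

|E| = 2.93×10^5 V/m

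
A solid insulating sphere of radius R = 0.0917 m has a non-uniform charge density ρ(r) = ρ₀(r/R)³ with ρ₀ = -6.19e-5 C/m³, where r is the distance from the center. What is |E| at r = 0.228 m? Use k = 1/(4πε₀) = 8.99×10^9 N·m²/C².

|E| ≈ 1.73×10^4 N/C

Use a concentric Gaussian sphere at r = 0.228 m (r > R, all charge enclosed).
Q_enc = 4π ∫₀^R ρ₀(r'/R)^3 r'² dr' = 4πρ₀R³/6 = -9.997×10^-8 C.
Applying ∮E·dA = Q_enc/ε₀ with Φ = E(4πr²):
E = k|Q_enc|/r² = (8.99×10^9)(9.997×10^-8)/(0.228)² = 1.73×10^4 N/C.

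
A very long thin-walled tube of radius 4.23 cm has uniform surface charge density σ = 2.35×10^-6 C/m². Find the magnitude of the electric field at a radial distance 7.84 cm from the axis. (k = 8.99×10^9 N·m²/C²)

|E| = 1.43×10^5 N/C

By cylindrical symmetry E is radial; use a coaxial Gaussian cylinder of radius 7.84 cm and length L (r > 4.23 cm).
The whole shell is enclosed: λ_enc = σ·2πR = (2.35e-6)·2π·(0.0423) = 6.246×10^-7 C/m.
By Gauss's law (flux through the curved wall only), E·2πrL = λ_enc L/ε₀.
E = 2k|λ_enc|/r = 2(8.99×10^9)(6.246×10^-7)/(0.0784) = 1.43×10^5 N/C.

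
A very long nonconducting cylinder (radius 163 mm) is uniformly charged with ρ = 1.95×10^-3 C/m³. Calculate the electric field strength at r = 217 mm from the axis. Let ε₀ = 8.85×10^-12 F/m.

Coaxial Gaussian cylinder, radius r = 217 mm, length L (r > 163 mm, full cross-section enclosed).
λ_enc = ρ·πR² = (1.95×10^-3)π(0.163)² = 1.628×10^-4 C/m.
Gauss's law: E·2πrL = λ_enc L/ε₀.
E = |λ_enc|/(2πε₀r) = (1.628×10^-4)/(2π·8.85×10^-12·0.217) = 1.35e7 N/C.

E = 1.35×10^7 N/C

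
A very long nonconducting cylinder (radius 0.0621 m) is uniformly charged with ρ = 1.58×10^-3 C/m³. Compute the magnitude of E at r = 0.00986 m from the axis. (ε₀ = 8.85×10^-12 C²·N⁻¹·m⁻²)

|E| = 8.80e5 N/C

Choose a coaxial cylinder of radius r = 0.00986 m (arbitrary length L) as the Gaussian surface (r < R).
Enclosed charge per unit length: λ_enc = ρ·πr² = (1.58×10^-3)π(0.00986)² = 4.826×10^-7 C/m.
Gauss's law: E·2πrL = λ_enc L/ε₀.
E = |λ_enc|/(2πε₀r) = (4.826e-7)/(2π·8.85×10^-12·0.00986) = 8.80×10^5 N/C.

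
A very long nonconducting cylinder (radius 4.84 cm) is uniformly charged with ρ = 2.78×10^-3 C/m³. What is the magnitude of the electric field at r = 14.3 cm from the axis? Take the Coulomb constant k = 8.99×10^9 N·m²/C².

Take a coaxial cylindrical Gaussian surface of radius r = 14.3 cm and length L (r > 4.84 cm, full cross-section enclosed).
λ_enc = ρ·πR² = (2.78e-3)π(0.0484)² = 2.046×10^-5 C/m.
Since E is radial and uniform over the curved surface, Φ = E·2πrL = Q_enc/ε₀ = λ_enc L/ε₀.
E = 2k|λ_enc|/r = 2(8.99×10^9)(2.046e-5)/(0.143) = 2.57e6 N/C.

E ≈ 2.57×10^6 N/C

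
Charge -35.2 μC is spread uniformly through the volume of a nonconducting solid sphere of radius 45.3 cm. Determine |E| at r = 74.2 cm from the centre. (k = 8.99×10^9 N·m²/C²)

Symmetry ⇒ E = E(r) r̂. Gaussian sphere of radius r = 74.2 cm (r > R, so the entire charge is enclosed).
Q_enc = -35.2 μC = -3.52×10^-5 C.
By Gauss's law, ∮E·dA = E·4πr² = Q_enc/ε₀.
E = k|Q_enc|/r² = (8.99×10^9)(3.52×10^-5)/(0.742)² = 5.75×10^5 N/C.

E = 5.75e5 V/m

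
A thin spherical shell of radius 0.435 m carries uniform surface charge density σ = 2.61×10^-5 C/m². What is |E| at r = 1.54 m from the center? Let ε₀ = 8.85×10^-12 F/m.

Use a concentric Gaussian sphere at r = 1.54 m (r > 0.435 m).
The entire shell is enclosed: Q_enc = σ·4πR² = (2.61×10^-5)·4π·(0.435)² = 6.206e-5 C.
By Gauss's law, ∮E·dA = E·4πr² = Q_enc/ε₀.
E = |Q_enc|/(4πε₀r²) = (6.206×10^-5)/(4π·8.85×10^-12·(1.54)²) = 2.35e5 N/C.

2.35×10^5 N/C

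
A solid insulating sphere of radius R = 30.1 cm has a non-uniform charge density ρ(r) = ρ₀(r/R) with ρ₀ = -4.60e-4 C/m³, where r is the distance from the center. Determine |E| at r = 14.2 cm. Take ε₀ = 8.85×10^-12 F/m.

Symmetry ⇒ E = E(r) r̂. Gaussian sphere of radius r = 14.2 cm (r < R).
Q_enc = ∫₀^r ρ(r')·4πr'² dr' = (4πρ₀/R) ∫₀^r r'^3 dr' = 4πρ₀ r^4/(4·R) = -1.952×10^-6 C.
By Gauss's law, ∮E·dA = E·4πr² = Q_enc/ε₀.
E = |Q_enc|/(4πε₀r²) = (1.952×10^-6)/(4π·8.85×10^-12·(0.142)²) = 8.70e5 N/C.

|E| = 8.70e5 N/C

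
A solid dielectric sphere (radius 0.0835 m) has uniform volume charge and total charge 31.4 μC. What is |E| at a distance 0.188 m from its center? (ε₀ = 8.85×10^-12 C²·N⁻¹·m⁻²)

E = 7.99e6 V/m

Symmetry ⇒ E = E(r) r̂. Gaussian sphere of radius r = 0.188 m (r > R, so the entire charge is enclosed).
Q_enc = 31.4 μC = 3.14e-5 C.
Gauss's law: E·4πr² = Q_enc/ε₀.
E = |Q_enc|/(4πε₀r²) = (3.14×10^-5)/(4π·8.85×10^-12·(0.188)²) = 7.99×10^6 N/C.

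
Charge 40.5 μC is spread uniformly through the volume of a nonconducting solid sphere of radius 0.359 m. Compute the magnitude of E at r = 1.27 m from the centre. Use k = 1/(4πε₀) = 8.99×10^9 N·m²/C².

Use a concentric Gaussian sphere at r = 1.27 m (r > R, so the entire charge is enclosed).
Q_enc = 40.5 μC = 4.05e-5 C.
Since E is radial and uniform over the Gaussian sphere, Φ = E·4πr² = Q_enc/ε₀.
E = k|Q_enc|/r² = (8.99×10^9)(4.05e-5)/(1.27)² = 2.26×10^5 N/C.

E = 2.26×10^5 V/m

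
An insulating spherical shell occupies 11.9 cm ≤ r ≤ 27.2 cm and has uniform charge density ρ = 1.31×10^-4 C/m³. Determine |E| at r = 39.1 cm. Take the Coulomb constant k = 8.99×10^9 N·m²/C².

E ≈ 5.95×10^5 N/C

Take a concentric spherical Gaussian surface of radius r = 39.1 cm (r > 27.2 cm, enclosing the whole shell).
Q_enc = ρ·(4π/3)(b³ − a³) = (1.31e-4)·(4π/3)·((0.272)³ − (0.119)³) = 1.012e-5 C.
Gauss's law: E·4πr² = Q_enc/ε₀.
E = k|Q_enc|/r² = (8.99×10^9)(1.012×10^-5)/(0.391)² = 5.95e5 N/C.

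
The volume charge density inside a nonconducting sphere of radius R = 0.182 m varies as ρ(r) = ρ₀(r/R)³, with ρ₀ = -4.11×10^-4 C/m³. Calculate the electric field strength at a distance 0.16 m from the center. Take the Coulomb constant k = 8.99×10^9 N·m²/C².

E = 8.41e5 N/C

Use a concentric Gaussian sphere at r = 0.16 m (r < R).
Q_enc = ∫₀^r ρ(r')·4πr'² dr' = (4πρ₀/R³) ∫₀^r r'^5 dr' = 4πρ₀ r^6/(6·R³) = -2.396×10^-6 C.
Since E is radial and uniform over the Gaussian sphere, Φ = E·4πr² = Q_enc/ε₀.
E = k|Q_enc|/r² = (8.99×10^9)(2.396e-6)/(0.16)² = 8.41×10^5 N/C.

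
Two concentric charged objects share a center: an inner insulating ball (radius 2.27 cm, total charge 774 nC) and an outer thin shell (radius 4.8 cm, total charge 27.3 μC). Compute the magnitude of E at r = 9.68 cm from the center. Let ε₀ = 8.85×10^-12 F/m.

E = 2.69e7 N/C

Symmetry ⇒ E = E(r) r̂. Gaussian sphere of radius r = 9.68 cm (r > 4.8 cm, enclosing both).
Q_enc = (774 nC) + (27.3 μC) = 2.807×10^-5 C.
Since E is radial and uniform over the Gaussian sphere, Φ = E·4πr² = Q_enc/ε₀.
E = |Q_enc|/(4πε₀r²) = (2.807e-5)/(4π·8.85×10^-12·(0.0968)²) = 2.69e7 N/C.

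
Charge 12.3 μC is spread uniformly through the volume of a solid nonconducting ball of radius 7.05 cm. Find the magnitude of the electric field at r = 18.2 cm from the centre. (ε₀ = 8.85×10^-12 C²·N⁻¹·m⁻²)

Symmetry ⇒ E = E(r) r̂. Gaussian sphere of radius r = 18.2 cm (r > R, so the entire charge is enclosed).
Q_enc = 12.3 μC = 1.23×10^-5 C.
Gauss's law: E·4πr² = Q_enc/ε₀.
E = |Q_enc|/(4πε₀r²) = (1.23×10^-5)/(4π·8.85×10^-12·(0.182)²) = 3.34×10^6 N/C.

E ≈ 3.34×10^6 N/C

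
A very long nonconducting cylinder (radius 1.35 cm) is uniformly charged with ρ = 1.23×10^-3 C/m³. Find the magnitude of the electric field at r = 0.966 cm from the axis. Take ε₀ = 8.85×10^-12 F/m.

|E| = 6.71×10^5 N/C

By cylindrical symmetry E is radial; use a coaxial Gaussian cylinder of radius 0.966 cm and length L (r < R).
Enclosed charge per unit length: λ_enc = ρ·πr² = (1.23e-3)π(0.00966)² = 3.606e-7 C/m.
By Gauss's law (flux through the curved wall only), E·2πrL = λ_enc L/ε₀.
E = |λ_enc|/(2πε₀r) = (3.606e-7)/(2π·8.85×10^-12·0.00966) = 6.71×10^5 N/C.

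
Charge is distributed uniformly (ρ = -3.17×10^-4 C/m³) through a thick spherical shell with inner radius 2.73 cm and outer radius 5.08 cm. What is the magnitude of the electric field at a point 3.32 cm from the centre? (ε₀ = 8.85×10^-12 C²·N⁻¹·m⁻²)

|E| ≈ 1.76×10^5 V/m

Symmetry ⇒ E = E(r) r̂. Gaussian sphere of radius r = 3.32 cm (within the shell material, 2.73 cm < r < 5.08 cm).
Only the shell between 2.73 cm and r is enclosed: Q_enc = ρ·(4π/3)(r³ − a³) = (-3.17e-4)·(4π/3)·((0.0332)³ − (0.0273)³) = -2.157×10^-8 C.
Applying ∮E·dA = Q_enc/ε₀ with Φ = E(4πr²):
E = |Q_enc|/(4πε₀r²) = (2.157e-8)/(4π·8.85×10^-12·(0.0332)²) = 1.76e5 N/C.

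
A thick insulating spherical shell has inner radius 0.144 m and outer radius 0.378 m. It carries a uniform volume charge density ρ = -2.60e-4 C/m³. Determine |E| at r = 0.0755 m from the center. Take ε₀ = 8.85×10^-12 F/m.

Take a concentric spherical Gaussian surface of radius r = 0.0755 m (r < 0.144 m, inside the empty cavity).
No charge is enclosed, so by Gauss's law E·4πr² = 0 ⇒ E = 0.

E = 0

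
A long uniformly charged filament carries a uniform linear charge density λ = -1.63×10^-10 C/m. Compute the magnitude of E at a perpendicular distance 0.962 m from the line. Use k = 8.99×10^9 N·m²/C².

E = 3.05 N/C

Choose a coaxial cylinder of radius r = 0.962 m (arbitrary length L) as the Gaussian surface.
Q_enc = λL, so λ_enc = -1.63e-10 C/m.
Applying ∮E·dA = Q_enc/ε₀ with the end caps contributing no flux:
E = 2k|λ_enc|/r = 2(8.99×10^9)(1.63×10^-10)/(0.962) = 3.05 N/C.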